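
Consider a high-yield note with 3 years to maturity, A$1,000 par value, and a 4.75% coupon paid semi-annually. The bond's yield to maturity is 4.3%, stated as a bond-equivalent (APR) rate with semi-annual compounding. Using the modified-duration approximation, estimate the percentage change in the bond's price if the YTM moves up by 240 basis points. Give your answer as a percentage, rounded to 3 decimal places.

-6.655%

Periodic yield y = 0.0215. Modified duration first:
  t   CF        PV=CF/(1+0.0215)^t    t·PV
  1        23.75        23.2501        23.2501
  2        23.75        22.7608        45.5215
  3        23.75        22.2817        66.8451
  4        23.75        21.8127        87.2509
  5        23.75        21.3536       106.7682
  6     1,023.75       901.0807     5,406.4842
  Σ                  1,012.5397     5,736.1201
P = 1,012.5397; D_Mac = 5.66508 half-year periods = 2.83254 yrs; D_mod = 2.83254/(1+0.0215) = 2.77292 yrs.
ΔP/P ≈ -D_mod · Δy = -2.77292 × (+0.024) = -0.066550 = -6.6550%.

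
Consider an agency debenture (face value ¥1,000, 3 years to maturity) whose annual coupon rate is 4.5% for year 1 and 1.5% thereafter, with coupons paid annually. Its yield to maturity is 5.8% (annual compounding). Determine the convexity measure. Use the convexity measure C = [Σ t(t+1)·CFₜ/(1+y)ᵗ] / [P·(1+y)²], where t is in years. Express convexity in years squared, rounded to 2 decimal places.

10.23

With y = 0.058:
  t   CF        PV=CF/(1+0.058)^t    t·PV        t(t+1)·PV
  1        45.00        42.5331        42.5331          85.0662
  2        15.00        13.4005        26.8009          80.4028
  3     1,015.00       857.0557     2,571.1670      10,284.6682
  Σ                    912.9892     2,640.5011      10,450.1372
P = 912.9892.
Convexity = Σ t(t+1)·PV / [P·(1+y)²] = 10,450.1372 / (912.9892 × 1.119364) = 10.22551.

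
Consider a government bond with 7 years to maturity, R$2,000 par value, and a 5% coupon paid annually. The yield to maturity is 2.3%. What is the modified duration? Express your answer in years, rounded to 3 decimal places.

Periodic yield y = 0.023. First find Macaulay duration:
  t   CF        PV=CF/(1+0.023)^t    t·PV
  1       100.00        97.7517        97.7517
  2       100.00        95.5540       191.1079
  3       100.00        93.4056       280.2169
  4       100.00        91.3056       365.2224
  5       100.00        89.2528       446.2640
  6       100.00        87.2461       523.4768
  7     2,100.00     1,790.9764    12,536.8347
  Σ                  2,345.4922    14,440.8745
P = 2,345.4922; Macaulay duration = 14,440.8745 / 2,345.4922 = 6.15686 years.
Modified duration = D_Mac / (1 + y) = 6.15686 / 1.023 = 6.01844 years.

6.018 years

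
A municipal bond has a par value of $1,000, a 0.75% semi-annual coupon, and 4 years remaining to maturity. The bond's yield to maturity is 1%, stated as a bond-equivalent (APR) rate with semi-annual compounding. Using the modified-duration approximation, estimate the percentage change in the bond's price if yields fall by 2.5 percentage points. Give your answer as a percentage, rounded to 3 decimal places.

Periodic yield y = 0.005. Modified duration first:
  t   CF        PV=CF/(1+0.005)^t    t·PV
  1         3.75         3.7313         3.7313
  2         3.75         3.7128         7.4256
  3         3.75         3.6943        11.0829
  4         3.75         3.6759        14.7037
  5         3.75         3.6576        18.2882
  6         3.75         3.6394        21.8367
  7         3.75         3.6213        25.3494
  8     1,003.75       964.4885     7,715.9082
  Σ                    990.2213     7,818.3259
P = 990.2213; D_Mac = 7.89553 half-year periods = 3.94777 yrs; D_mod = 3.94777/(1+0.005) = 3.92813 yrs.
ΔP/P ≈ -D_mod · Δy = -3.92813 × (-0.025) = +0.098203 = +9.8203%.

+9.820%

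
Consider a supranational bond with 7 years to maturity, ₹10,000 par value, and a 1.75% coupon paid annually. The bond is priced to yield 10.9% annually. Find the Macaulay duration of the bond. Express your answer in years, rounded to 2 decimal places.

Periodic yield y = 0.109. Discount each cash flow and weight by its year:
  t   CF        PV=CF/(1+0.109)^t    t·PV
  1       175.00       157.7998       157.7998
  2       175.00       142.2902       284.5804
  3       175.00       128.3049       384.9148
  4       175.00       115.6943       462.7771
  5       175.00       104.3231       521.6153
  6       175.00        94.0695       564.4169
  7    10,175.00     4,931.8924    34,523.2470
  Σ                  5,674.3742    36,899.3513
Price P = Σ PV = 5,674.3742.
Macaulay duration = Σ(t·PV) / P = 36,899.3513 / 5,674.3742 = 6.50281 years.

6.50 years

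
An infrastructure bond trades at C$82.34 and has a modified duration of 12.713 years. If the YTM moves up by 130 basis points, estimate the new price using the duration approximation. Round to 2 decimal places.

Duration approximation: ΔP/P ≈ -D_mod · Δy = -12.713 × (+0.013) = -0.165269.
New price ≈ 82.34 × (1 - 0.165269) = 68.73175054.

C$68.73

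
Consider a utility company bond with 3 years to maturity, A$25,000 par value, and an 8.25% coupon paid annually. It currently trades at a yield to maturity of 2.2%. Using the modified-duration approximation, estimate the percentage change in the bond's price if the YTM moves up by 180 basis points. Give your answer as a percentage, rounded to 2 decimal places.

Periodic yield y = 0.022. Modified duration first:
  t   CF        PV=CF/(1+0.022)^t    t·PV
  1     2,062.50     2,018.1018     2,018.1018
  2     2,062.50     1,974.6593     3,949.3185
  3    27,062.50    25,352.1751    76,056.5254
  Σ                 29,344.9362    82,023.9457
P = 29,344.9362; D_Mac = 2.79517 yrs; D_mod = 2.79517/(1+0.022) = 2.73500 yrs.
ΔP/P ≈ -D_mod · Δy = -2.73500 × (+0.018) = -0.049230 = -4.9230%.

-4.92%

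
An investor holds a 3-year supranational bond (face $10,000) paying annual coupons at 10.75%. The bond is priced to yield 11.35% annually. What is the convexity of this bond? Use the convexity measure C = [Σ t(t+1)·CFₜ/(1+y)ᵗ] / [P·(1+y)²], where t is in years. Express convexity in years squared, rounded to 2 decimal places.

8.46

With y = 0.1135:
  t   CF        PV=CF/(1+0.1135)^t    t·PV        t(t+1)·PV
  1     1,075.00       965.4243       965.4243       1,930.8487
  2     1,075.00       867.0178     1,734.0356       5,202.1069
  3    11,075.00     8,021.8229    24,065.4688      96,261.8750
  Σ                  9,854.2651    26,764.9287     103,394.8306
P = 9,854.2651.
Convexity = Σ t(t+1)·PV / [P·(1+y)²] = 103,394.8306 / (9,854.2651 × 1.239882) = 8.46241.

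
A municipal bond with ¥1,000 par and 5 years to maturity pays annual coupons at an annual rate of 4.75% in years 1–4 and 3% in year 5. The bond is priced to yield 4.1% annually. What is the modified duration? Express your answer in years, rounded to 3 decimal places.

4.388 years

Periodic yield y = 0.041. First find Macaulay duration:
  t   CF        PV=CF/(1+0.041)^t    t·PV
  1        47.50        45.6292        45.6292
  2        47.50        43.8321        87.6642
  3        47.50        42.1058       126.3173
  4        47.50        40.4474       161.7896
  5     1,030.00       842.5265     4,212.6326
  Σ                  1,014.5410     4,634.0328
P = 1,014.5410; Macaulay duration = 4,634.0328 / 1,014.5410 = 4.56762 years.
Modified duration = D_Mac / (1 + y) = 4.56762 / 1.041 = 4.38772 years.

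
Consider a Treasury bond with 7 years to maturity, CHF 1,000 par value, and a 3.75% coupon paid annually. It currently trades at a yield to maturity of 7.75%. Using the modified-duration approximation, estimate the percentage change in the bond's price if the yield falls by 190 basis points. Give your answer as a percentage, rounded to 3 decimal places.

+10.894%

Periodic yield y = 0.0775. Modified duration first:
  t   CF        PV=CF/(1+0.0775)^t    t·PV
  1        37.50        34.8028        34.8028
  2        37.50        32.2996        64.5991
  3        37.50        29.9764        89.9292
  4        37.50        27.8203       111.2813
  5        37.50        25.8193       129.0966
  6        37.50        23.9622       143.7735
  7     1,037.50       615.2720     4,306.9040
  Σ                    789.9526     4,880.3865
P = 789.9526; D_Mac = 6.17807 yrs; D_mod = 6.17807/(1+0.0775) = 5.73371 yrs.
ΔP/P ≈ -D_mod · Δy = -5.73371 × (-0.019) = +0.108941 = +10.8941%.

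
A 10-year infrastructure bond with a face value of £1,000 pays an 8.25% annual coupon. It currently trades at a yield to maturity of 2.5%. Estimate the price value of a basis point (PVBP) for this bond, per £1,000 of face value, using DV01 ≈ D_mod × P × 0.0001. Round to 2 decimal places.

£1.14

Periodic yield y = 0.025.
  t   CF        PV=CF/(1+0.025)^t    t·PV
  1        82.50        80.4878        80.4878
  2        82.50        78.5247       157.0494
  3        82.50        76.6095       229.8284
  4        82.50        74.7409       298.9637
  5        82.50        72.9180       364.5899
  6        82.50        71.1395       426.8369
  7        82.50        69.4044       485.8307
  8        82.50        67.7116       541.6927
  9        82.50        66.0601       594.5408
  10    1,082.50       845.6473     8,456.4727
  Σ                  1,503.2437    11,636.2930
P = 1,503.2437; D_Mac = 7.74079 yrs; D_mod = 7.55199 yrs.
DV01 ≈ 7.55199 × 1,503.2437 × 0.0001 = 1.135248.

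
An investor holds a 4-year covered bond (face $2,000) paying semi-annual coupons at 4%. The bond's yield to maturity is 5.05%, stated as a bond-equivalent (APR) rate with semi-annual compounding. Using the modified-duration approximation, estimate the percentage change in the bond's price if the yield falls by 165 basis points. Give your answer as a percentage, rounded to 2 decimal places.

+6.00%

Periodic yield y = 0.02525. Modified duration first:
  t   CF        PV=CF/(1+0.02525)^t    t·PV
  1        40.00        39.0149        39.0149
  2        40.00        38.0540        76.1080
  3        40.00        37.1168       111.3504
  4        40.00        36.2027       144.8108
  5        40.00        35.3111       176.5554
  6        40.00        34.4414       206.6487
  7        40.00        33.5932       235.1525
  8     2,040.00     1,671.0596    13,368.4769
  Σ                  1,924.7937    14,358.1176
P = 1,924.7937; D_Mac = 7.45956 half-year periods = 3.72978 yrs; D_mod = 3.72978/(1+0.02525) = 3.63792 yrs.
ΔP/P ≈ -D_mod · Δy = -3.63792 × (-0.0165) = +0.060026 = +6.0026%.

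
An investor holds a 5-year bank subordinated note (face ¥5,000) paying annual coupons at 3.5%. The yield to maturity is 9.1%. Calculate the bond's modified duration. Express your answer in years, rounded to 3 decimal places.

4.237 years

Periodic yield y = 0.091. First find Macaulay duration:
  t   CF        PV=CF/(1+0.091)^t    t·PV
  1       175.00       160.4033       160.4033
  2       175.00       147.0241       294.0482
  3       175.00       134.7609       404.2826
  4       175.00       123.5205       494.0820
  5     5,175.00     3,348.0089    16,740.0444
  Σ                  3,913.7177    18,092.8605
P = 3,913.7177; Macaulay duration = 18,092.8605 / 3,913.7177 = 4.62293 years.
Modified duration = D_Mac / (1 + y) = 4.62293 / 1.091 = 4.23734 years.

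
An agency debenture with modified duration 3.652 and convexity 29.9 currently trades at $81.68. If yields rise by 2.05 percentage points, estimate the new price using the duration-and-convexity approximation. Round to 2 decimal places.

$76.08

Duration effect: -D_mod·Δy = -3.652 × (+0.0205) = -0.074866
Convexity effect: ½·C·(Δy)² = 0.5 × 29.9 × (0.0205)² = +0.0062827375
ΔP/P ≈ -0.074866 + 0.0062827375 = -0.0685832625
New price ≈ 81.68 × (1 - 0.0685832625) = 76.078119119.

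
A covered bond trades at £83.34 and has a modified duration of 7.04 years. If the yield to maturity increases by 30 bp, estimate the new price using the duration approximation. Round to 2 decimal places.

£81.58

Duration approximation: ΔP/P ≈ -D_mod · Δy = -7.04 × (+0.003) = -0.021120.
New price ≈ 83.34 × (1 - 0.021120) = 81.5798592.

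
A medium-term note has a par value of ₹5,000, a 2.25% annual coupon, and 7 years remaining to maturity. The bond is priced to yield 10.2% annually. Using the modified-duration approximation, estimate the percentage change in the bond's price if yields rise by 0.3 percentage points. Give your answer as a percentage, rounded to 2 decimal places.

Periodic yield y = 0.102. Modified duration first:
  t   CF        PV=CF/(1+0.102)^t    t·PV
  1       112.50       102.0871       102.0871
  2       112.50        92.6380       185.2761
  3       112.50        84.0636       252.1907
  4       112.50        76.2827       305.1309
  5       112.50        69.2221       346.1103
  6       112.50        62.8149       376.8896
  7     5,112.50     2,590.3721    18,132.6049
  Σ                  3,077.4806    19,700.2896
P = 3,077.4806; D_Mac = 6.40143 yrs; D_mod = 6.40143/(1+0.102) = 5.80892 yrs.
ΔP/P ≈ -D_mod · Δy = -5.80892 × (+0.003) = -0.017427 = -1.7427%.

-1.74%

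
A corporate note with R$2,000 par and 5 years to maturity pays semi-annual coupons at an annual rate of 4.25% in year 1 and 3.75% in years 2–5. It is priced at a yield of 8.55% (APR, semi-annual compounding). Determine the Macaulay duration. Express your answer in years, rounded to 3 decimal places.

Periodic yield y = 0.04275. Discount each cash flow and weight by its period:
  t   CF        PV=CF/(1+0.04275)^t    t·PV
  1        42.50        40.7576        40.7576
  2        42.50        39.0867        78.1733
  3        37.50        33.0743        99.2229
  4        37.50        31.7183       126.8734
  5        37.50        30.4180       152.0899
  6        37.50        29.1709       175.0255
  7        37.50        27.9750       195.8249
  8        37.50        26.8281       214.6247
  9        37.50        25.7282       231.5538
  10    2,037.50     1,340.5889    13,405.8894
  Σ                  1,625.3460    14,720.0354
Price P = Σ PV = 1,625.3460.
Macaulay duration = Σ(t·PV) / P = 14,720.0354 / 1,625.3460 = 9.05655 half-year periods.
In years: 9.05655 / 2 = 4.52828 years.

4.528 years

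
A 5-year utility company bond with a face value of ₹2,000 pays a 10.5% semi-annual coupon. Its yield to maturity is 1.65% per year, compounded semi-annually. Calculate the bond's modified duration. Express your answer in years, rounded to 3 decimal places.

Periodic yield y = 0.00825. First find Macaulay duration:
  t   CF        PV=CF/(1+0.00825)^t    t·PV
  1       105.00       104.1408       104.1408
  2       105.00       103.2887       206.5774
  3       105.00       102.4435       307.3306
  4       105.00       101.6053       406.4212
  5       105.00       100.7739       503.8696
  6       105.00        99.9493       599.6960
  7       105.00        99.1315       693.9205
  8       105.00        98.3204       786.5629
  9       105.00        97.5159       877.6427
  10    2,105.00     1,938.9642    19,389.6421
  Σ                  2,846.1336    23,875.8039
P = 2,846.1336; Macaulay duration = 23,875.8039 / 2,846.1336 = 8.38886 half-year periods = 4.19443 years.
Modified duration = D_Mac / (1 + y) = 4.19443 / 1.00825 = 4.16011 years.

4.160 years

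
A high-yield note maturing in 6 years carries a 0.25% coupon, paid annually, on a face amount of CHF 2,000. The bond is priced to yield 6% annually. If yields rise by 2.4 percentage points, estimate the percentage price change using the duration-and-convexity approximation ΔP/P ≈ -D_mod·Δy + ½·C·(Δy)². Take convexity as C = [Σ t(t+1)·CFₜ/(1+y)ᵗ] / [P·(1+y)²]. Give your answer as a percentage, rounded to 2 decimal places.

With y = 0.06:
  t   CF        PV=CF/(1+0.06)^t    t·PV        t(t+1)·PV
  1         5.00         4.7170         4.7170           9.4340
  2         5.00         4.4500         8.9000          26.6999
  3         5.00         4.1981        12.5943          50.3772
  4         5.00         3.9605        15.8419          79.2094
  5         5.00         3.7363        18.6815         112.0887
  6     2,005.00     1,413.4459     8,480.6753      59,364.7271
  Σ                  1,434.5077     8,541.4099      59,642.5362
P = 1,434.5077; D_Mac = 5.95424 yrs; D_mod = 5.61721 yrs; C = 37.00339.
Duration effect: -5.61721 × (+0.024) = -0.134813
Convexity effect: 0.5 × 37.00339 × (0.024)² = +0.0106570
ΔP/P ≈ -0.134813 + 0.0106570 = -0.124156 = -12.4156%.

-12.42%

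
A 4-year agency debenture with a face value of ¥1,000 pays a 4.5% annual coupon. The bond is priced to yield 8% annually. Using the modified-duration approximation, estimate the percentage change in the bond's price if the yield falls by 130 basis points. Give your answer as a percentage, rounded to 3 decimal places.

Periodic yield y = 0.08. Modified duration first:
  t   CF        PV=CF/(1+0.08)^t    t·PV
  1        45.00        41.6667        41.6667
  2        45.00        38.5802        77.1605
  3        45.00        35.7225       107.1674
  4     1,045.00       768.1062     3,072.4248
  Σ                    884.0756     3,298.4193
P = 884.0756; D_Mac = 3.73092 yrs; D_mod = 3.73092/(1+0.08) = 3.45456 yrs.
ΔP/P ≈ -D_mod · Δy = -3.45456 × (-0.013) = +0.044909 = +4.4909%.

+4.491%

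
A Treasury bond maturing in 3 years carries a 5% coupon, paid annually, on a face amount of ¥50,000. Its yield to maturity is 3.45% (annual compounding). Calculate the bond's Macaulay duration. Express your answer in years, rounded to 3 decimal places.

Periodic yield y = 0.0345. Discount each cash flow and weight by its year:
  t   CF        PV=CF/(1+0.0345)^t    t·PV
  1     2,500.00     2,416.6264     2,416.6264
  2     2,500.00     2,336.0332     4,672.0665
  3    52,500.00    47,420.6845   142,262.0534
  Σ                 52,173.3441   149,350.7463
Price P = Σ PV = 52,173.3441.
Macaulay duration = Σ(t·PV) / P = 149,350.7463 / 52,173.3441 = 2.86259 years.

2.863 years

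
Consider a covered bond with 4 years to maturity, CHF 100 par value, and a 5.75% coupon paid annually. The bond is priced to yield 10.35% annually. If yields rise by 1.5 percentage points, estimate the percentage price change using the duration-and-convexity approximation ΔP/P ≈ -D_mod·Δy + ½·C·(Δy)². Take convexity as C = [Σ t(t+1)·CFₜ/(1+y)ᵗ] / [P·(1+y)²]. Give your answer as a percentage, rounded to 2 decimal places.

With y = 0.1035:
  t   CF        PV=CF/(1+0.1035)^t    t·PV        t(t+1)·PV
  1         5.75         5.2107         5.2107          10.4214
  2         5.75         4.7220         9.4439          28.3318
  3         5.75         4.2791        12.8373          51.3490
  4       105.75        71.3167       285.2667       1,426.3333
  Σ                     85.5284       312.7585       1,516.4355
P = 85.5284; D_Mac = 3.65678 yrs; D_mod = 3.31380 yrs; C = 14.56025.
Duration effect: -3.31380 × (+0.015) = -0.049707
Convexity effect: 0.5 × 14.56025 × (0.015)² = +0.0016380
ΔP/P ≈ -0.049707 + 0.0016380 = -0.048069 = -4.8069%.

-4.81%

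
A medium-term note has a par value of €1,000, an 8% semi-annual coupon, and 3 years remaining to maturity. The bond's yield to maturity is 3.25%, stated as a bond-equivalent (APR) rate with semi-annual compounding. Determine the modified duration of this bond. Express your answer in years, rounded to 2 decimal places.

2.70 years

Periodic yield y = 0.01625. First find Macaulay duration:
  t   CF        PV=CF/(1+0.01625)^t    t·PV
  1        40.00        39.3604        39.3604
  2        40.00        38.7310        77.4620
  3        40.00        38.1117       114.3351
  4        40.00        37.5023       150.0091
  5        40.00        36.9026       184.5131
  6     1,040.00       944.1261     5,664.7564
  Σ                  1,134.7341     6,230.4362
P = 1,134.7341; Macaulay duration = 6,230.4362 / 1,134.7341 = 5.49066 half-year periods = 2.74533 years.
Modified duration = D_Mac / (1 + y) = 2.74533 / 1.01625 = 2.70143 years.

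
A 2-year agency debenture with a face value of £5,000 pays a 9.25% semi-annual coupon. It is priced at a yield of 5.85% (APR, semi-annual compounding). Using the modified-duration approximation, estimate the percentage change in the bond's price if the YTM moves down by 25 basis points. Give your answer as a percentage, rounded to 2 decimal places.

Periodic yield y = 0.02925. Modified duration first:
  t   CF        PV=CF/(1+0.02925)^t    t·PV
  1       231.25       224.6782       224.6782
  2       231.25       218.2931       436.5862
  3       231.25       212.0895       636.2684
  4     5,231.25     4,661.4601    18,645.8405
  Σ                  5,316.5208    19,943.3732
P = 5,316.5208; D_Mac = 3.75121 half-year periods = 1.87560 yrs; D_mod = 1.87560/(1+0.02925) = 1.82230 yrs.
ΔP/P ≈ -D_mod · Δy = -1.82230 × (-0.0025) = +0.004556 = +0.4556%.

+0.46%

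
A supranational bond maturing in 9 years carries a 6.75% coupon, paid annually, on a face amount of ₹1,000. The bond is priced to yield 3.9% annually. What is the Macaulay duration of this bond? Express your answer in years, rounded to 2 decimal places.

Periodic yield y = 0.039. Discount each cash flow and weight by its year:
  t   CF        PV=CF/(1+0.039)^t    t·PV
  1        67.50        64.9663        64.9663
  2        67.50        62.5277       125.0555
  3        67.50        60.1807       180.5421
  4        67.50        57.9217       231.6870
  5        67.50        55.7476       278.7379
  6        67.50        53.6550       321.9302
  7        67.50        51.6410       361.4872
  8        67.50        49.7026       397.6211
  9     1,067.50       756.5331     6,808.7982
  Σ                  1,212.8759     8,770.8255
Price P = Σ PV = 1,212.8759.
Macaulay duration = Σ(t·PV) / P = 8,770.8255 / 1,212.8759 = 7.23143 years.

7.23 years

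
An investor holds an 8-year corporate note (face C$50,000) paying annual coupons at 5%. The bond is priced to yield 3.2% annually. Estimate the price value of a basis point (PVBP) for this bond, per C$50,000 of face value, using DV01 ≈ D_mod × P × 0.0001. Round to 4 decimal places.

C$37.4357

Periodic yield y = 0.032.
  t   CF        PV=CF/(1+0.032)^t    t·PV
  1     2,500.00     2,422.4806     2,422.4806
  2     2,500.00     2,347.3649     4,694.7299
  3     2,500.00     2,274.5784     6,823.7353
  4     2,500.00     2,204.0489     8,816.1955
  5     2,500.00     2,135.7063    10,678.5313
  6     2,500.00     2,069.4828    12,416.8969
  7     2,500.00     2,005.3128    14,037.1897
  8    52,500.00    40,805.7839   326,446.2710
  Σ                 56,264.7586   386,336.0302
P = 56,264.7586; D_Mac = 6.86639 yrs; D_mod = 6.65348 yrs.
DV01 ≈ 6.65348 × 56,264.7586 × 0.0001 = 37.435662.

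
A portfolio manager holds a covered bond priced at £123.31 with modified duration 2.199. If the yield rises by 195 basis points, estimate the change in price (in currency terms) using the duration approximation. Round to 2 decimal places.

-£5.29

Duration approximation: ΔP/P ≈ -D_mod · Δy = -2.199 × (+0.0195) = -0.0428805.
ΔP ≈ 123.31 × (-0.0428805) = -5.287594455.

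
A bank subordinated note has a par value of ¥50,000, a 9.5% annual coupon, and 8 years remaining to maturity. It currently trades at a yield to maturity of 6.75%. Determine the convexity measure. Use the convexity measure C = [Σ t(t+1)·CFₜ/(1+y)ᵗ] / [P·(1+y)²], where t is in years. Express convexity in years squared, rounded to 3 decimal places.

With y = 0.0675:
  t   CF        PV=CF/(1+0.0675)^t    t·PV        t(t+1)·PV
  1     4,750.00     4,449.6487     4,449.6487       8,899.2974
  2     4,750.00     4,168.2892     8,336.5784      25,009.7351
  3     4,750.00     3,904.7206    11,714.1617      46,856.6466
  4     4,750.00     3,657.8178    14,631.2714      73,156.3570
  5     4,750.00     3,426.5273    17,132.6363     102,795.8178
  6     4,750.00     3,209.8616    19,259.1696     134,814.1873
  7     4,750.00     3,006.8961    21,048.2728     168,386.1824
  8    54,750.00    32,466.9172   259,735.3379   2,337,618.0411
  Σ                 58,290.6785   356,307.0768   2,897,536.2647
P = 58,290.6785.
Convexity = Σ t(t+1)·PV / [P·(1+y)²] = 2,897,536.2647 / (58,290.6785 × 1.139556) = 43.62084.

43.621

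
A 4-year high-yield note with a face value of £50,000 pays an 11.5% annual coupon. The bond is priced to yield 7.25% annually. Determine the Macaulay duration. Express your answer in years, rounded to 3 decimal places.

3.462 years

Periodic yield y = 0.0725. Discount each cash flow and weight by its year:
  t   CF        PV=CF/(1+0.0725)^t    t·PV
  1     5,750.00     5,361.3054     5,361.3054
  2     5,750.00     4,998.8861     9,997.7722
  3     5,750.00     4,660.9661    13,982.8982
  4    55,750.00    42,136.2293   168,544.9170
  Σ                 57,157.3868   197,886.8929
Price P = Σ PV = 57,157.3868.
Macaulay duration = Σ(t·PV) / P = 197,886.8929 / 57,157.3868 = 3.46214 years.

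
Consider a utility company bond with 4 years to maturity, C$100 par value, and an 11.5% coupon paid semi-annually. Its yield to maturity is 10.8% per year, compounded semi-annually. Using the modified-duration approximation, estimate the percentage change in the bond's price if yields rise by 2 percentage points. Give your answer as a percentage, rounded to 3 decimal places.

-6.309%

Periodic yield y = 0.054. Modified duration first:
  t   CF        PV=CF/(1+0.054)^t    t·PV
  1         5.75         5.4554         5.4554
  2         5.75         5.1759        10.3518
  3         5.75         4.9107        14.7322
  4         5.75         4.6591        18.6365
  5         5.75         4.4204        22.1022
  6         5.75         4.1940        25.1638
  7         5.75         3.9791        27.8536
  8       105.75        69.4313       555.4506
  Σ                    102.2260       679.7461
P = 102.2260; D_Mac = 6.64945 half-year periods = 3.32472 yrs; D_mod = 3.32472/(1+0.054) = 3.15439 yrs.
ΔP/P ≈ -D_mod · Δy = -3.15439 × (+0.02) = -0.063088 = -6.3088%.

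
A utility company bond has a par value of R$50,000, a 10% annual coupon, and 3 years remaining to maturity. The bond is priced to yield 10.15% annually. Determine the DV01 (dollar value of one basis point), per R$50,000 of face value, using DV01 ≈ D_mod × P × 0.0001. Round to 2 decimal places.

R$12.37

Periodic yield y = 0.1015.
  t   CF        PV=CF/(1+0.1015)^t    t·PV
  1     5,000.00     4,539.2646     4,539.2646
  2     5,000.00     4,120.9847     8,241.9694
  3    55,000.00    41,153.7282   123,461.1846
  Σ                 49,813.9775   136,242.4186
P = 49,813.9775; D_Mac = 2.73502 yrs; D_mod = 2.48300 yrs.
DV01 ≈ 2.48300 × 49,813.9775 × 0.0001 = 12.368808.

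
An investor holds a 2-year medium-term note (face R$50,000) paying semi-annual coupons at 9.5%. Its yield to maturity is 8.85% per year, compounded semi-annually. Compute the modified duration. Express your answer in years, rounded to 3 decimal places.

Periodic yield y = 0.04425. First find Macaulay duration:
  t   CF        PV=CF/(1+0.04425)^t    t·PV
  1     2,375.00     2,274.3596     2,274.3596
  2     2,375.00     2,177.9838     4,355.9676
  3     2,375.00     2,085.6919     6,257.0758
  4    52,375.00    44,045.9620   176,183.8482
  Σ                 50,583.9974   189,071.2512
P = 50,583.9974; Macaulay duration = 189,071.2512 / 50,583.9974 = 3.73777 half-year periods = 1.86888 years.
Modified duration = D_Mac / (1 + y) = 1.86888 / 1.04425 = 1.78969 years.

1.790 years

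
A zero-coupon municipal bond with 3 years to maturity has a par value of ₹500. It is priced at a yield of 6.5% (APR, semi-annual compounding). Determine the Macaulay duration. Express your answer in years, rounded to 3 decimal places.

3.000 years

A zero-coupon bond has a single cash flow at maturity, so its Macaulay duration equals its maturity: 3 years.
(Equivalently: 6 semi-annual periods ÷ 2 = 3 years.)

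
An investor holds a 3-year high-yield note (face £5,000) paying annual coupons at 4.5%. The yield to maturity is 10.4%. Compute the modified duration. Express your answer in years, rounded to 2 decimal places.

2.59 years

Periodic yield y = 0.104. First find Macaulay duration:
  t   CF        PV=CF/(1+0.104)^t    t·PV
  1       225.00       203.8043       203.8043
  2       225.00       184.6054       369.2108
  3     5,225.00     3,883.1045    11,649.3134
  Σ                  4,271.5142    12,222.3285
P = 4,271.5142; Macaulay duration = 12,222.3285 / 4,271.5142 = 2.86136 years.
Modified duration = D_Mac / (1 + y) = 2.86136 / 1.104 = 2.59181 years.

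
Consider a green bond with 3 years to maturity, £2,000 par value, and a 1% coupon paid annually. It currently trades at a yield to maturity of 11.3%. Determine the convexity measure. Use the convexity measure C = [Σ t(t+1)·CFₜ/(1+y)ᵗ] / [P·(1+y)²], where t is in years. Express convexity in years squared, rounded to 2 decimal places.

9.54

With y = 0.113:
  t   CF        PV=CF/(1+0.113)^t    t·PV        t(t+1)·PV
  1        20.00        17.9695        17.9695          35.9389
  2        20.00        16.1451        32.2901          96.8704
  3     2,020.00     1,465.0953     4,395.2859      17,581.1437
  Σ                  1,499.2098     4,445.5455      17,713.9529
P = 1,499.2098.
Convexity = Σ t(t+1)·PV / [P·(1+y)²] = 17,713.9529 / (1,499.2098 × 1.238769) = 9.53812.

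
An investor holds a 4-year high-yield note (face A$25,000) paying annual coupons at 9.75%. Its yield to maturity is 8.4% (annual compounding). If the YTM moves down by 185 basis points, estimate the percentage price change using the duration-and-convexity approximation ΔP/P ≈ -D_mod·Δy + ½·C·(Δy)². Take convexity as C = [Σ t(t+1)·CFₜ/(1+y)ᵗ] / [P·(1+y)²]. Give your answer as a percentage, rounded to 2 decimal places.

With y = 0.084:
  t   CF        PV=CF/(1+0.084)^t    t·PV        t(t+1)·PV
  1     2,437.50     2,248.6162     2,248.6162       4,497.2325
  2     2,437.50     2,074.3692     4,148.7384      12,446.2153
  3     2,437.50     1,913.6247     5,740.8742      22,963.4969
  4    27,437.50    19,871.3516    79,485.4066     397,427.0329
  Σ                 26,107.9618    91,623.6355     437,333.9777
P = 26,107.9618; D_Mac = 3.50941 yrs; D_mod = 3.23747 yrs; C = 14.25547.
Duration effect: -3.23747 × (-0.0185) = +0.059893
Convexity effect: 0.5 × 14.25547 × (-0.0185)² = +0.0024395
ΔP/P ≈ +0.059893 + 0.0024395 = +0.062333 = +6.2333%.

+6.23%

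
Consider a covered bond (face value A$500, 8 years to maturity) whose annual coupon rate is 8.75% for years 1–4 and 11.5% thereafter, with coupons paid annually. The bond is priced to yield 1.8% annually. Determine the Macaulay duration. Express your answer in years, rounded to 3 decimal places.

6.466 years

Periodic yield y = 0.018. Discount each cash flow and weight by its year:
  t   CF        PV=CF/(1+0.018)^t    t·PV
  1        43.75        42.9764        42.9764
  2        43.75        42.2165        84.4331
  3        43.75        41.4701       124.4102
  4        43.75        40.7368       162.9472
  5        57.50        52.5931       262.9656
  6        57.50        51.6632       309.9791
  7        57.50        50.7497       355.2478
  8       557.50       483.3510     3,866.8082
  Σ                    805.7568     5,209.7677
Price P = Σ PV = 805.7568.
Macaulay duration = Σ(t·PV) / P = 5,209.7677 / 805.7568 = 6.46568 years.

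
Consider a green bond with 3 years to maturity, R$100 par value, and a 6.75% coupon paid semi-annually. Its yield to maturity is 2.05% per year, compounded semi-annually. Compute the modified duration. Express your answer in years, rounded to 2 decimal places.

Periodic yield y = 0.01025. First find Macaulay duration:
  t   CF        PV=CF/(1+0.01025)^t    t·PV
  1        3.375         3.3408         3.3408
  2        3.375         3.3069         6.6137
  3        3.375         3.2733         9.8199
  4        3.375         3.2401        12.9604
  5        3.375         3.2072        16.0361
  6      103.375        97.2394       583.4365
  Σ                    113.6077       632.2075
P = 113.6077; Macaulay duration = 632.2075 / 113.6077 = 5.56483 half-year periods = 2.78242 years.
Modified duration = D_Mac / (1 + y) = 2.78242 / 1.01025 = 2.75418 years.

2.75 years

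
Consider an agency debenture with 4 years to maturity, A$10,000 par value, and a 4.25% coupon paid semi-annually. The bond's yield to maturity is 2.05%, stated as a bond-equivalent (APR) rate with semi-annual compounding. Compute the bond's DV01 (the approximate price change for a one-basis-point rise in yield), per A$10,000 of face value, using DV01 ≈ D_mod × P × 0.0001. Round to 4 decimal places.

A$4.0067

Periodic yield y = 0.01025.
  t   CF        PV=CF/(1+0.01025)^t    t·PV
  1       212.50       210.3440       210.3440
  2       212.50       208.2098       416.4196
  3       212.50       206.0973       618.2920
  4       212.50       204.0063       816.0250
  5       212.50       201.9364     1,009.6821
  6       212.50       199.8876     1,199.3254
  7       212.50       197.8595     1,385.0165
  8    10,212.50     9,412.4178    75,299.3424
  Σ                 10,840.7587    80,954.4471
P = 10,840.7587; D_Mac = 7.46760 half-year periods = 3.73380 yrs; D_mod = 3.69592 yrs.
DV01 ≈ 3.69592 × 10,840.7587 × 0.0001 = 4.006654.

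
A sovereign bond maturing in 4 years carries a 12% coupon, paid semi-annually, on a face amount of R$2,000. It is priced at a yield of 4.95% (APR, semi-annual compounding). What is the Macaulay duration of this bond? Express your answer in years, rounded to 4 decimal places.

Periodic yield y = 0.02475. Discount each cash flow and weight by its period:
  t   CF        PV=CF/(1+0.02475)^t    t·PV
  1       120.00       117.1017       117.1017
  2       120.00       114.2735       228.5469
  3       120.00       111.5135       334.5405
  4       120.00       108.8202       435.2808
  5       120.00       106.1920       530.9598
  6       120.00       103.6272       621.7631
  7       120.00       101.1244       707.8705
  8     2,120.00     1,743.3815    13,947.0524
  Σ                  2,506.0339    16,923.1157
Price P = Σ PV = 2,506.0339.
Macaulay duration = Σ(t·PV) / P = 16,923.1157 / 2,506.0339 = 6.75295 half-year periods.
In years: 6.75295 / 2 = 3.37647 years.

3.3765 years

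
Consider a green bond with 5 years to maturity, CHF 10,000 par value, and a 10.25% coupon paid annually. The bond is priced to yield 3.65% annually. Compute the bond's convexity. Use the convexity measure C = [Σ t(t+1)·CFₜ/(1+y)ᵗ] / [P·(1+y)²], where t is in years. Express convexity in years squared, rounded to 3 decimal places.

With y = 0.0365:
  t   CF        PV=CF/(1+0.0365)^t    t·PV        t(t+1)·PV
  1     1,025.00       988.9050       988.9050       1,977.8099
  2     1,025.00       954.0810     1,908.1620       5,724.4861
  3     1,025.00       920.4834     2,761.4501      11,045.8004
  4     1,025.00       888.0689     3,552.2754      17,761.3771
  5    11,025.00     9,215.7793    46,078.8965     276,473.3792
  Σ                 12,967.3175    55,289.6891     312,982.8527
P = 12,967.3175.
Convexity = Σ t(t+1)·PV / [P·(1+y)²] = 312,982.8527 / (12,967.3175 × 1.074332) = 22.46631.

22.466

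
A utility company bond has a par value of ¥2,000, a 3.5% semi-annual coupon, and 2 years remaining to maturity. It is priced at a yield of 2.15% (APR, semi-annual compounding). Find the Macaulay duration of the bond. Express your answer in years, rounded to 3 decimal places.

1.950 years

Periodic yield y = 0.01075. Discount each cash flow and weight by its period:
  t   CF        PV=CF/(1+0.01075)^t    t·PV
  1        35.00        34.6278        34.6278
  2        35.00        34.2595        68.5189
  3        35.00        33.8951       101.6853
  4     2,035.00     1,949.7971     7,799.1883
  Σ                  2,052.5794     8,004.0202
Price P = Σ PV = 2,052.5794.
Macaulay duration = Σ(t·PV) / P = 8,004.0202 / 2,052.5794 = 3.89949 half-year periods.
In years: 3.89949 / 2 = 1.94975 years.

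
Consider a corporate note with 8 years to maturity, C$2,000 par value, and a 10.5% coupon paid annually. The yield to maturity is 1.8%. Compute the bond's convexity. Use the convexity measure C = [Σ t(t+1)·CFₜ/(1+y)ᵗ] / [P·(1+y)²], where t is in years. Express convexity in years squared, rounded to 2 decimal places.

49.91

With y = 0.018:
  t   CF        PV=CF/(1+0.018)^t    t·PV        t(t+1)·PV
  1       210.00       206.2868       206.2868         412.5737
  2       210.00       202.6393       405.2787       1,215.8360
  3       210.00       199.0563       597.1689       2,388.6758
  4       210.00       195.5367       782.1466       3,910.7331
  5       210.00       192.0792       960.3961       5,762.3769
  6       210.00       188.6829     1,132.0976       7,924.6833
  7       210.00       185.3467     1,297.4269      10,379.4150
  8     2,210.00     1,916.0642    15,328.5134     137,956.6202
  Σ                  3,285.6922    20,709.3151     169,950.9140
P = 3,285.6922.
Convexity = Σ t(t+1)·PV / [P·(1+y)²] = 169,950.9140 / (3,285.6922 × 1.036324) = 49.91155.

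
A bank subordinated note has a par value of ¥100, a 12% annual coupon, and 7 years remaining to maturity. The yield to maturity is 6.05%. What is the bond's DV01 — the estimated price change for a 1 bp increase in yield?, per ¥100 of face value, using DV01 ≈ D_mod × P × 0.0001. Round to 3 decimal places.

¥0.067

Periodic yield y = 0.0605.
  t   CF        PV=CF/(1+0.0605)^t    t·PV
  1        12.00        11.3154        11.3154
  2        12.00        10.6699        21.3398
  3        12.00        10.0612        30.1836
  4        12.00         9.4872        37.9488
  5        12.00         8.9460        44.7299
  6        12.00         8.4356        50.6137
  7       112.00        74.2409       519.6864
  Σ                    133.1562       715.8176
P = 133.1562; D_Mac = 5.37577 yrs; D_mod = 5.06909 yrs.
DV01 ≈ 5.06909 × 133.1562 × 0.0001 = 0.067498.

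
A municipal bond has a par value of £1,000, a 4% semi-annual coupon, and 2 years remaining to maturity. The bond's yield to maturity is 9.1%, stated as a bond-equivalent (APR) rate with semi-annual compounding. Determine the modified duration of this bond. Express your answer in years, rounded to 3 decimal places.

1.854 years

Periodic yield y = 0.0455. First find Macaulay duration:
  t   CF        PV=CF/(1+0.0455)^t    t·PV
  1        20.00        19.1296        19.1296
  2        20.00        18.2971        36.5942
  3        20.00        17.5008        52.5024
  4     1,020.00       853.6975     3,414.7901
  Σ                    908.6250     3,523.0163
P = 908.6250; Macaulay duration = 3,523.0163 / 908.6250 = 3.87730 half-year periods = 1.93865 years.
Modified duration = D_Mac / (1 + y) = 1.93865 / 1.0455 = 1.85428 years.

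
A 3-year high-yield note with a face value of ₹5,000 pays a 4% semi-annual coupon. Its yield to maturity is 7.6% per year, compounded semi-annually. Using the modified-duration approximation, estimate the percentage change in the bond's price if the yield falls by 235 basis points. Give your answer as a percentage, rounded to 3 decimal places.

+6.448%

Periodic yield y = 0.038. Modified duration first:
  t   CF        PV=CF/(1+0.038)^t    t·PV
  1       100.00        96.3391        96.3391
  2       100.00        92.8122       185.6245
  3       100.00        89.4145       268.2435
  4       100.00        86.1411       344.5645
  5       100.00        82.9876       414.9380
  6     5,100.00     4,077.4257    24,464.5541
  Σ                  4,525.1203    25,774.2638
P = 4,525.1203; D_Mac = 5.69582 half-year periods = 2.84791 yrs; D_mod = 2.84791/(1+0.038) = 2.74365 yrs.
ΔP/P ≈ -D_mod · Δy = -2.74365 × (-0.0235) = +0.064476 = +6.4476%.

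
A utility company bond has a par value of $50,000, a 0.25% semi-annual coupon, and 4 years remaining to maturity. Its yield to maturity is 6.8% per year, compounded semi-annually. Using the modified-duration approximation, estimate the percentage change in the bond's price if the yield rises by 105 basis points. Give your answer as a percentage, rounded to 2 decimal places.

Periodic yield y = 0.034. Modified duration first:
  t   CF        PV=CF/(1+0.034)^t    t·PV
  1        62.50        60.4449        60.4449
  2        62.50        58.4573       116.9147
  3        62.50        56.5351       169.6054
  4        62.50        54.6761       218.7046
  5        62.50        52.8783       264.3914
  6        62.50        51.1395       306.8372
  7        62.50        49.4580       346.2058
  8    50,062.50    38,313.1821   306,505.4565
  Σ                 38,696.7713   307,988.5604
P = 38,696.7713; D_Mac = 7.95902 half-year periods = 3.97951 yrs; D_mod = 3.97951/(1+0.034) = 3.84866 yrs.
ΔP/P ≈ -D_mod · Δy = -3.84866 × (+0.0105) = -0.040411 = -4.0411%.

-4.04%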